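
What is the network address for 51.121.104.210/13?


IP:   00110011.01111001.01101000.11010010
Mask: 11111111.11111000.00000000.00000000
AND operation:
Net:  00110011.01111000.00000000.00000000
Network: 51.120.0.0/13


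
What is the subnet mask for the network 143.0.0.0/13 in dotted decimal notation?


/13 means 13 network bits, 19 host bits
Binary: 11111111111110000000000000000000
Mask: 255.248.0.0


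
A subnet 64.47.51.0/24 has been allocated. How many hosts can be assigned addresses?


Host bits = 32 - 24 = 8
Total addresses = 2^8 = 256
Usable = total - 2 (network and broadcast)
Usable hosts: 254


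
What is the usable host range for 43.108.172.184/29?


Network: 43.108.172.184
Broadcast: 43.108.172.191
First usable = network + 1
Last usable = broadcast - 1
Range: 43.108.172.185 to 43.108.172.190


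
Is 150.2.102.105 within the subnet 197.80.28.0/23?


Subnet network: 197.80.28.0
Test IP AND mask: 150.2.102.0
No, 150.2.102.105 is not in 197.80.28.0/23


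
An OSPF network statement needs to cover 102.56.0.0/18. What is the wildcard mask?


Subnet mask: 255.255.192.0
Wildcard = 255.255.255.255 - subnet mask
255 - 255 = 0
255 - 255 = 0
255 - 192 = 63
255 - 0 = 255
Wildcard: 0.0.63.255


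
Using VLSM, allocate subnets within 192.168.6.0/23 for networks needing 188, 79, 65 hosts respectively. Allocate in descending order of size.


188 hosts -> /24 (254 usable): 192.168.6.0/24
79 hosts -> /25 (126 usable): 192.168.7.0/25
65 hosts -> /25 (126 usable): 192.168.7.128/25
Allocation: 192.168.6.0/24 (188 hosts, 254 usable); 192.168.7.0/25 (79 hosts, 126 usable); 192.168.7.128/25 (65 hosts, 126 usable)


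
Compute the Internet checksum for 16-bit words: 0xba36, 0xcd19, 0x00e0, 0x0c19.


Sum all words (with carry folding):
+ 0xba36 = 0xba36
+ 0xcd19 = 0x8750
+ 0x00e0 = 0x8830
+ 0x0c19 = 0x9449
One's complement: ~0x9449
Checksum = 0x6bb6


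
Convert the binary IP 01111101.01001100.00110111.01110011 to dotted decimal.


01111101 = 125
01001100 = 76
00110111 = 55
01110011 = 115
IP: 125.76.55.115


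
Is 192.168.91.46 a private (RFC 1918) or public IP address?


RFC 1918 private ranges:
  10.0.0.0/8 (10.0.0.0 - 10.255.255.255)
  172.16.0.0/12 (172.16.0.0 - 172.31.255.255)
  192.168.0.0/16 (192.168.0.0 - 192.168.255.255)
Private (in 192.168.0.0/16)


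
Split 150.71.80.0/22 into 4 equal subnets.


New prefix = 22 + 2 = 24
Each subnet has 256 addresses
  150.71.80.0/24
  150.71.81.0/24
  150.71.82.0/24
  150.71.83.0/24
Subnets: 150.71.80.0/24, 150.71.81.0/24, 150.71.82.0/24, 150.71.83.0/24


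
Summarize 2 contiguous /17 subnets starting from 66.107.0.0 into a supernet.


Original prefix: /17
Number of subnets: 2 = 2^1
New prefix = 17 - 1 = 16
Supernet: 66.107.0.0/16


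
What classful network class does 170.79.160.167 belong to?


First octet: 170
Binary: 10101010
10xxxxxx -> Class B (128-191)
Class B, default mask 255.255.0.0 (/16)


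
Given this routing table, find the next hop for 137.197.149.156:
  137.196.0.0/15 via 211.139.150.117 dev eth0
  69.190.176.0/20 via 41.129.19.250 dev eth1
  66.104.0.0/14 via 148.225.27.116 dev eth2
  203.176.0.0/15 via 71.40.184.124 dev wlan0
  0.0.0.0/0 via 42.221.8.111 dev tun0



Longest prefix match for 137.197.149.156:
  /15 137.196.0.0: MATCH
  /20 69.190.176.0: no
  /14 66.104.0.0: no
  /15 203.176.0.0: no
  /0 0.0.0.0: MATCH
Selected: next-hop 211.139.150.117 via eth0 (matched /15)


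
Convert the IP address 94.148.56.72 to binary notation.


94 = 01011110
148 = 10010100
56 = 00111000
72 = 01001000
Binary: 01011110.10010100.00111000.01001000


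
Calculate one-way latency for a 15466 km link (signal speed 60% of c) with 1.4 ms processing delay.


Speed = 0.6 * 3e5 km/s = 180000 km/s
Propagation delay = 15466 / 180000 = 0.0859 s = 85.9222 ms
Processing delay = 1.4 ms
Total one-way latency = 87.3222 ms


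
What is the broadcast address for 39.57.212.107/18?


Network: 39.57.192.0/18
Host bits = 14
Set all host bits to 1:
Broadcast: 39.57.255.255


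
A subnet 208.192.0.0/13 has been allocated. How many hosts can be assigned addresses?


Host bits = 32 - 13 = 19
Total addresses = 2^19 = 524288
Usable = total - 2 (network and broadcast)
Usable hosts: 524286


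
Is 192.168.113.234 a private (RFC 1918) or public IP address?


RFC 1918 private ranges:
  10.0.0.0/8 (10.0.0.0 - 10.255.255.255)
  172.16.0.0/12 (172.16.0.0 - 172.31.255.255)
  192.168.0.0/16 (192.168.0.0 - 192.168.255.255)
Private (in 192.168.0.0/16)


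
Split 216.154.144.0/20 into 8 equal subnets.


New prefix = 20 + 3 = 23
Each subnet has 512 addresses
  216.154.144.0/23
  216.154.146.0/23
  216.154.148.0/23
  216.154.150.0/23
  216.154.152.0/23
  216.154.154.0/23
  216.154.156.0/23
  216.154.158.0/23
Subnets: 216.154.144.0/23, 216.154.146.0/23, 216.154.148.0/23, 216.154.150.0/23, 216.154.152.0/23, 216.154.154.0/23, 216.154.156.0/23, 216.154.158.0/23


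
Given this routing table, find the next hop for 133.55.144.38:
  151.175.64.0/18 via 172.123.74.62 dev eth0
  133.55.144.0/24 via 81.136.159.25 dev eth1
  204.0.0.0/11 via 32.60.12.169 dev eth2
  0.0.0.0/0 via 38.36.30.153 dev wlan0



Longest prefix match for 133.55.144.38:
  /18 151.175.64.0: no
  /24 133.55.144.0: MATCH
  /11 204.0.0.0: no
  /0 0.0.0.0: MATCH
Selected: next-hop 81.136.159.25 via eth1 (matched /24)


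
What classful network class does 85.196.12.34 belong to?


First octet: 85
Binary: 01010101
0xxxxxxx -> Class A (1-126)
Class A, default mask 255.0.0.0 (/8)


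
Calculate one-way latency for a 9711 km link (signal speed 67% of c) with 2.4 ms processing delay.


Speed = 0.67 * 3e5 km/s = 201000 km/s
Propagation delay = 9711 / 201000 = 0.0483 s = 48.3134 ms
Processing delay = 2.4 ms
Total one-way latency = 50.7134 ms


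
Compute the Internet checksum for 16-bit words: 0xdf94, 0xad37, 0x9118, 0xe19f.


Sum all words (with carry folding):
+ 0xdf94 = 0xdf94
+ 0xad37 = 0x8ccc
+ 0x9118 = 0x1de5
+ 0xe19f = 0xff84
One's complement: ~0xff84
Checksum = 0x007b


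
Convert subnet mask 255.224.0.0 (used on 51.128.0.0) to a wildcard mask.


Subnet mask: 255.224.0.0
Wildcard = 255.255.255.255 - subnet mask
255 - 255 = 0
255 - 224 = 31
255 - 0 = 255
255 - 0 = 255
Wildcard: 0.31.255.255


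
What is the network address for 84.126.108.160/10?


IP:   01010100.01111110.01101100.10100000
Mask: 11111111.11000000.00000000.00000000
AND operation:
Net:  01010100.01000000.00000000.00000000
Network: 84.64.0.0/10


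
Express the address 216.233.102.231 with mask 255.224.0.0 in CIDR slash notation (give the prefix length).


Binary: 11111111.11100000.00000000.00000000
Count leading 1s
Prefix: /11


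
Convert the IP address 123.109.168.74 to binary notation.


123 = 01111011
109 = 01101101
168 = 10101000
74 = 01001010
Binary: 01111011.01101101.10101000.01001010


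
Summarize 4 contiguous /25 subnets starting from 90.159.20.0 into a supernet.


Original prefix: /25
Number of subnets: 4 = 2^2
New prefix = 25 - 2 = 23
Supernet: 90.159.20.0/23


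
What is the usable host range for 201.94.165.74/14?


Network: 201.92.0.0
Broadcast: 201.95.255.255
First usable = network + 1
Last usable = broadcast - 1
Range: 201.92.0.1 to 201.95.255.254


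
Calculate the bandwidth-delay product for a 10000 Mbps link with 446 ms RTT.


BDP = bandwidth * RTT
= 10000 Mbps * 446 ms
= 10000 * 1e6 * 446 / 1000 bits
= 4460000000 bits
= 557500000 bytes
= 544433.5938 KB
BDP = 4460000000 bits (557500000 bytes)


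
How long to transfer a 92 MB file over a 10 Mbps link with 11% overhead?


Effective throughput = 10 * (1 - 11/100) = 8.9 Mbps
File size in Mb = 92 * 8 = 736 Mb
Time = 736 / 8.9
Time = 82.6966 seconds


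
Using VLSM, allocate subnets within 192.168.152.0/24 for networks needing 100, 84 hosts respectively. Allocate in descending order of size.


100 hosts -> /25 (126 usable): 192.168.152.0/25
84 hosts -> /25 (126 usable): 192.168.152.128/25
Allocation: 192.168.152.0/25 (100 hosts, 126 usable); 192.168.152.128/25 (84 hosts, 126 usable)


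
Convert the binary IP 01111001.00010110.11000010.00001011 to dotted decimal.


01111001 = 121
00010110 = 22
11000010 = 194
00001011 = 11
IP: 121.22.194.11


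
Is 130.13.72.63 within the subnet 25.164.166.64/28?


Subnet network: 25.164.166.64
Test IP AND mask: 130.13.72.48
No, 130.13.72.63 is not in 25.164.166.64/28


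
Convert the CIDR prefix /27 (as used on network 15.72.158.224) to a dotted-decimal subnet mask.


/27 means 27 network bits, 5 host bits
Binary: 11111111111111111111111111100000
Mask: 255.255.255.224


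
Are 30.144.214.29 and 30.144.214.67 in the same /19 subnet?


Mask: 255.255.224.0
30.144.214.29 AND mask = 30.144.192.0
30.144.214.67 AND mask = 30.144.192.0
Yes, same subnet (30.144.192.0)


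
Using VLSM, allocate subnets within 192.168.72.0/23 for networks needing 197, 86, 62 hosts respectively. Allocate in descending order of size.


197 hosts -> /24 (254 usable): 192.168.72.0/24
86 hosts -> /25 (126 usable): 192.168.73.0/25
62 hosts -> /26 (62 usable): 192.168.73.128/26
Allocation: 192.168.72.0/24 (197 hosts, 254 usable); 192.168.73.0/25 (86 hosts, 126 usable); 192.168.73.128/26 (62 hosts, 62 usable)


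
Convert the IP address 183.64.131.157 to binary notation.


183 = 10110111
64 = 01000000
131 = 10000011
157 = 10011101
Binary: 10110111.01000000.10000011.10011101


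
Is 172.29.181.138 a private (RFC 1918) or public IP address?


RFC 1918 private ranges:
  10.0.0.0/8 (10.0.0.0 - 10.255.255.255)
  172.16.0.0/12 (172.16.0.0 - 172.31.255.255)
  192.168.0.0/16 (192.168.0.0 - 192.168.255.255)
Private (in 172.16.0.0/12)


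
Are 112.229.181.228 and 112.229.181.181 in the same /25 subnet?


Mask: 255.255.255.128
112.229.181.228 AND mask = 112.229.181.128
112.229.181.181 AND mask = 112.229.181.128
Yes, same subnet (112.229.181.128)


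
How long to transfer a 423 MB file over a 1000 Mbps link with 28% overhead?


Effective throughput = 1000 * (1 - 28/100) = 720 Mbps
File size in Mb = 423 * 8 = 3384 Mb
Time = 3384 / 720
Time = 4.7 seconds


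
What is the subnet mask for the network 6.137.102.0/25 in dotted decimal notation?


/25 means 25 network bits, 7 host bits
Binary: 11111111111111111111111110000000
Mask: 255.255.255.128


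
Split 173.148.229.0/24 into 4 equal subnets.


New prefix = 24 + 2 = 26
Each subnet has 64 addresses
  173.148.229.0/26
  173.148.229.64/26
  173.148.229.128/26
  173.148.229.192/26
Subnets: 173.148.229.0/26, 173.148.229.64/26, 173.148.229.128/26, 173.148.229.192/26


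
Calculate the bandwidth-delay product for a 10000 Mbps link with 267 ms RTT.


BDP = bandwidth * RTT
= 10000 Mbps * 267 ms
= 10000 * 1e6 * 267 / 1000 bits
= 2670000000 bits
= 333750000 bytes
= 325927.7344 KB
BDP = 2670000000 bits (333750000 bytes)


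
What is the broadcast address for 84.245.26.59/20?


Network: 84.245.16.0/20
Host bits = 12
Set all host bits to 1:
Broadcast: 84.245.31.255


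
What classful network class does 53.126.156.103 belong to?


First octet: 53
Binary: 00110101
0xxxxxxx -> Class A (1-126)
Class A, default mask 255.0.0.0 (/8)


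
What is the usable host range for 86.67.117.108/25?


Network: 86.67.117.0
Broadcast: 86.67.117.127
First usable = network + 1
Last usable = broadcast - 1
Range: 86.67.117.1 to 86.67.117.126


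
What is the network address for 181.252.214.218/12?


IP:   10110101.11111100.11010110.11011010
Mask: 11111111.11110000.00000000.00000000
AND operation:
Net:  10110101.11110000.00000000.00000000
Network: 181.240.0.0/12


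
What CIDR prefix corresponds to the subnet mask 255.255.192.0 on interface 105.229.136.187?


Binary: 11111111.11111111.11000000.00000000
Count leading 1s
Prefix: /18


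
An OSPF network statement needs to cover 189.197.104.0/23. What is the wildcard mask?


Subnet mask: 255.255.254.0
Wildcard = 255.255.255.255 - subnet mask
255 - 255 = 0
255 - 255 = 0
255 - 254 = 1
255 - 0 = 255
Wildcard: 0.0.1.255


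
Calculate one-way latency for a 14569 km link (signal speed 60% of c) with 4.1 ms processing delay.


Speed = 0.6 * 3e5 km/s = 180000 km/s
Propagation delay = 14569 / 180000 = 0.0809 s = 80.9389 ms
Processing delay = 4.1 ms
Total one-way latency = 85.0389 ms


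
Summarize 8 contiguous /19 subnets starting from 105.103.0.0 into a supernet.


Original prefix: /19
Number of subnets: 8 = 2^3
New prefix = 19 - 3 = 16
Supernet: 105.103.0.0/16


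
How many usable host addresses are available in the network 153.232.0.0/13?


Host bits = 32 - 13 = 19
Total addresses = 2^19 = 524288
Usable = total - 2 (network and broadcast)
Usable hosts: 524286


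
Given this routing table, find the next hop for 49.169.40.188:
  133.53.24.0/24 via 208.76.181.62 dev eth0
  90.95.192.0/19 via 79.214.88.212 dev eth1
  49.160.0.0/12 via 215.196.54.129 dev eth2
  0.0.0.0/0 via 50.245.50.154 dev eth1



Longest prefix match for 49.169.40.188:
  /24 133.53.24.0: no
  /19 90.95.192.0: no
  /12 49.160.0.0: MATCH
  /0 0.0.0.0: MATCH
Selected: next-hop 215.196.54.129 via eth2 (matched /12)


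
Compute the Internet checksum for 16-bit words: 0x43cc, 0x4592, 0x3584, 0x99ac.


Sum all words (with carry folding):
+ 0x43cc = 0x43cc
+ 0x4592 = 0x895e
+ 0x3584 = 0xbee2
+ 0x99ac = 0x588f
One's complement: ~0x588f
Checksum = 0xa770


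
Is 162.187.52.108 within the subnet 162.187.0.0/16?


Subnet network: 162.187.0.0
Test IP AND mask: 162.187.0.0
Yes, 162.187.52.108 is in 162.187.0.0/16


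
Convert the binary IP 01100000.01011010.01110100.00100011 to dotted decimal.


01100000 = 96
01011010 = 90
01110100 = 116
00100011 = 35
IP: 96.90.116.35


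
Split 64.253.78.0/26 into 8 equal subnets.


New prefix = 26 + 3 = 29
Each subnet has 8 addresses
  64.253.78.0/29
  64.253.78.8/29
  64.253.78.16/29
  64.253.78.24/29
  64.253.78.32/29
  64.253.78.40/29
  64.253.78.48/29
  64.253.78.56/29
Subnets: 64.253.78.0/29, 64.253.78.8/29, 64.253.78.16/29, 64.253.78.24/29, 64.253.78.32/29, 64.253.78.40/29, 64.253.78.48/29, 64.253.78.56/29


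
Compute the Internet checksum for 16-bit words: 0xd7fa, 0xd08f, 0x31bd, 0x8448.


Sum all words (with carry folding):
+ 0xd7fa = 0xd7fa
+ 0xd08f = 0xa88a
+ 0x31bd = 0xda47
+ 0x8448 = 0x5e90
One's complement: ~0x5e90
Checksum = 0xa16f


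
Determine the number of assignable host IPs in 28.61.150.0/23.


Host bits = 32 - 23 = 9
Total addresses = 2^9 = 512
Usable = total - 2 (network and broadcast)
Usable hosts: 510


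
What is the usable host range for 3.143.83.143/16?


Network: 3.143.0.0
Broadcast: 3.143.255.255
First usable = network + 1
Last usable = broadcast - 1
Range: 3.143.0.1 to 3.143.255.254


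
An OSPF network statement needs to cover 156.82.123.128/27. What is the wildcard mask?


Subnet mask: 255.255.255.224
Wildcard = 255.255.255.255 - subnet mask
255 - 255 = 0
255 - 255 = 0
255 - 255 = 0
255 - 224 = 31
Wildcard: 0.0.0.31


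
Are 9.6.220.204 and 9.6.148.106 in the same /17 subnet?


Mask: 255.255.128.0
9.6.220.204 AND mask = 9.6.128.0
9.6.148.106 AND mask = 9.6.128.0
Yes, same subnet (9.6.128.0)


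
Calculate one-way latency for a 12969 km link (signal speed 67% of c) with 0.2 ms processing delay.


Speed = 0.67 * 3e5 km/s = 201000 km/s
Propagation delay = 12969 / 201000 = 0.0645 s = 64.5224 ms
Processing delay = 0.2 ms
Total one-way latency = 64.7224 ms


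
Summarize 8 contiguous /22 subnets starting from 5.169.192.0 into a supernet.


Original prefix: /22
Number of subnets: 8 = 2^3
New prefix = 22 - 3 = 19
Supernet: 5.169.192.0/19


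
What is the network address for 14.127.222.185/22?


IP:   00001110.01111111.11011110.10111001
Mask: 11111111.11111111.11111100.00000000
AND operation:
Net:  00001110.01111111.11011100.00000000
Network: 14.127.220.0/22


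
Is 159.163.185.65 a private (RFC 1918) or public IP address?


RFC 1918 private ranges:
  10.0.0.0/8 (10.0.0.0 - 10.255.255.255)
  172.16.0.0/12 (172.16.0.0 - 172.31.255.255)
  192.168.0.0/16 (192.168.0.0 - 192.168.255.255)
Public (not in any RFC 1918 range)


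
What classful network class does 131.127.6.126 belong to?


First octet: 131
Binary: 10000011
10xxxxxx -> Class B (128-191)
Class B, default mask 255.255.0.0 (/16)


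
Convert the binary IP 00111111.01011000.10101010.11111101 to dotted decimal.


00111111 = 63
01011000 = 88
10101010 = 170
11111101 = 253
IP: 63.88.170.253


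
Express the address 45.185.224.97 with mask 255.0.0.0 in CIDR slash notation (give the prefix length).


Binary: 11111111.00000000.00000000.00000000
Count leading 1s
Prefix: /8


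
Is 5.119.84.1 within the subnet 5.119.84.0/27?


Subnet network: 5.119.84.0
Test IP AND mask: 5.119.84.0
Yes, 5.119.84.1 is in 5.119.84.0/27


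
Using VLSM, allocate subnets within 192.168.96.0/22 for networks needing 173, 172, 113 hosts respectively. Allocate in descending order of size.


173 hosts -> /24 (254 usable): 192.168.96.0/24
172 hosts -> /24 (254 usable): 192.168.97.0/24
113 hosts -> /25 (126 usable): 192.168.98.0/25
Allocation: 192.168.96.0/24 (173 hosts, 254 usable); 192.168.97.0/24 (172 hosts, 254 usable); 192.168.98.0/25 (113 hosts, 126 usable)


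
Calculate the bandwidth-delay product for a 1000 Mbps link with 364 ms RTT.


BDP = bandwidth * RTT
= 1000 Mbps * 364 ms
= 1000 * 1e6 * 364 / 1000 bits
= 364000000 bits
= 45500000 bytes
= 44433.5938 KB
BDP = 364000000 bits (45500000 bytes)


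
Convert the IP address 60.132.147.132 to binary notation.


60 = 00111100
132 = 10000100
147 = 10010011
132 = 10000100
Binary: 00111100.10000100.10010011.10000100


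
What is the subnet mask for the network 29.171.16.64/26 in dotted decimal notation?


/26 means 26 network bits, 6 host bits
Binary: 11111111111111111111111111000000
Mask: 255.255.255.192


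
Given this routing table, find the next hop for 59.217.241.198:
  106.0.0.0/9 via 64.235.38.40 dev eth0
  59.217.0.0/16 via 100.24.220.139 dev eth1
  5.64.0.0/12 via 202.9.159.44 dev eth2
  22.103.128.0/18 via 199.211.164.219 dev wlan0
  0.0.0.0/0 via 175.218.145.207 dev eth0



Longest prefix match for 59.217.241.198:
  /9 106.0.0.0: no
  /16 59.217.0.0: MATCH
  /12 5.64.0.0: no
  /18 22.103.128.0: no
  /0 0.0.0.0: MATCH
Selected: next-hop 100.24.220.139 via eth1 (matched /16)


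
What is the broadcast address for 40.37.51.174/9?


Network: 40.0.0.0/9
Host bits = 23
Set all host bits to 1:
Broadcast: 40.127.255.255


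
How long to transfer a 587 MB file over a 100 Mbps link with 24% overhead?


Effective throughput = 100 * (1 - 24/100) = 76 Mbps
File size in Mb = 587 * 8 = 4696 Mb
Time = 4696 / 76
Time = 61.7895 seconds


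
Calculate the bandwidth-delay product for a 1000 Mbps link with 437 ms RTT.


BDP = bandwidth * RTT
= 1000 Mbps * 437 ms
= 1000 * 1e6 * 437 / 1000 bits
= 437000000 bits
= 54625000 bytes
= 53344.7266 KB
BDP = 437000000 bits (54625000 bytes)


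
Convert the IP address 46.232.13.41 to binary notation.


46 = 00101110
232 = 11101000
13 = 00001101
41 = 00101001
Binary: 00101110.11101000.00001101.00101001


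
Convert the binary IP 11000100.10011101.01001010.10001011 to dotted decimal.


11000100 = 196
10011101 = 157
01001010 = 74
10001011 = 139
IP: 196.157.74.139


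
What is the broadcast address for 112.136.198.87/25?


Network: 112.136.198.0/25
Host bits = 7
Set all host bits to 1:
Broadcast: 112.136.198.127


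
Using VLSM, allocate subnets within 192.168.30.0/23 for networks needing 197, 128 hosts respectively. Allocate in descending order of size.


197 hosts -> /24 (254 usable): 192.168.30.0/24
128 hosts -> /24 (254 usable): 192.168.31.0/24
Allocation: 192.168.30.0/24 (197 hosts, 254 usable); 192.168.31.0/24 (128 hosts, 254 usable)


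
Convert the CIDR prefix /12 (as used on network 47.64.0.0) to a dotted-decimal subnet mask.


/12 means 12 network bits, 20 host bits
Binary: 11111111111100000000000000000000
Mask: 255.240.0.0


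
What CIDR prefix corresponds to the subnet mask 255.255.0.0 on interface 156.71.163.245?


Binary: 11111111.11111111.00000000.00000000
Count leading 1s
Prefix: /16


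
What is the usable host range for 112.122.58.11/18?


Network: 112.122.0.0
Broadcast: 112.122.63.255
First usable = network + 1
Last usable = broadcast - 1
Range: 112.122.0.1 to 112.122.63.254


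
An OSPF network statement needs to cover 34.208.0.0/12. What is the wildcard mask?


Subnet mask: 255.240.0.0
Wildcard = 255.255.255.255 - subnet mask
255 - 255 = 0
255 - 240 = 15
255 - 0 = 255
255 - 0 = 255
Wildcard: 0.15.255.255


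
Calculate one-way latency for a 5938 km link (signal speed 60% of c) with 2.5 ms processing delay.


Speed = 0.6 * 3e5 km/s = 180000 km/s
Propagation delay = 5938 / 180000 = 0.033 s = 32.9889 ms
Processing delay = 2.5 ms
Total one-way latency = 35.4889 ms


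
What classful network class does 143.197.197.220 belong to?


First octet: 143
Binary: 10001111
10xxxxxx -> Class B (128-191)
Class B, default mask 255.255.0.0 (/16)


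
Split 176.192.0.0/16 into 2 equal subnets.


New prefix = 16 + 1 = 17
Each subnet has 32768 addresses
  176.192.0.0/17
  176.192.128.0/17
Subnets: 176.192.0.0/17, 176.192.128.0/17


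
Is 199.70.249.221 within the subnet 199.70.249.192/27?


Subnet network: 199.70.249.192
Test IP AND mask: 199.70.249.192
Yes, 199.70.249.221 is in 199.70.249.192/27


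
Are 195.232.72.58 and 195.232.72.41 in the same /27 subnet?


Mask: 255.255.255.224
195.232.72.58 AND mask = 195.232.72.32
195.232.72.41 AND mask = 195.232.72.32
Yes, same subnet (195.232.72.32)


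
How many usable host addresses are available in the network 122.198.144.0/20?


Host bits = 32 - 20 = 12
Total addresses = 2^12 = 4096
Usable = total - 2 (network and broadcast)
Usable hosts: 4094


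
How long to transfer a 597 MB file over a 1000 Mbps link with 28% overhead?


Effective throughput = 1000 * (1 - 28/100) = 720 Mbps
File size in Mb = 597 * 8 = 4776 Mb
Time = 4776 / 720
Time = 6.6333 seconds


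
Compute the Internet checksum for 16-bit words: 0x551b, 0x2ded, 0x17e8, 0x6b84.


Sum all words (with carry folding):
+ 0x551b = 0x551b
+ 0x2ded = 0x8308
+ 0x17e8 = 0x9af0
+ 0x6b84 = 0x0675
One's complement: ~0x0675
Checksum = 0xf98a


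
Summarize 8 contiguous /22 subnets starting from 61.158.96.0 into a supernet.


Original prefix: /22
Number of subnets: 8 = 2^3
New prefix = 22 - 3 = 19
Supernet: 61.158.96.0/19


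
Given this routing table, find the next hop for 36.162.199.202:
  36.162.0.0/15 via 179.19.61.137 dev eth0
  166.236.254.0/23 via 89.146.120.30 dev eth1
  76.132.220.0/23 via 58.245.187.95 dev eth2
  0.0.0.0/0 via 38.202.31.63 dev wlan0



Longest prefix match for 36.162.199.202:
  /15 36.162.0.0: MATCH
  /23 166.236.254.0: no
  /23 76.132.220.0: no
  /0 0.0.0.0: MATCH
Selected: next-hop 179.19.61.137 via eth0 (matched /15)


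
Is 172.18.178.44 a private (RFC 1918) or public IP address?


RFC 1918 private ranges:
  10.0.0.0/8 (10.0.0.0 - 10.255.255.255)
  172.16.0.0/12 (172.16.0.0 - 172.31.255.255)
  192.168.0.0/16 (192.168.0.0 - 192.168.255.255)
Private (in 172.16.0.0/12)


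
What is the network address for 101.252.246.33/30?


IP:   01100101.11111100.11110110.00100001
Mask: 11111111.11111111.11111111.11111100
AND operation:
Net:  01100101.11111100.11110110.00100000
Network: 101.252.246.32/30


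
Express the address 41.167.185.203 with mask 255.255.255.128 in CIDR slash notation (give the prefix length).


Binary: 11111111.11111111.11111111.10000000
Count leading 1s
Prefix: /25


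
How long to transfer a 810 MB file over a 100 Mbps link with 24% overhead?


Effective throughput = 100 * (1 - 24/100) = 76 Mbps
File size in Mb = 810 * 8 = 6480 Mb
Time = 6480 / 76
Time = 85.2632 seconds


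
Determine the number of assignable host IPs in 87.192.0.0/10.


Host bits = 32 - 10 = 22
Total addresses = 2^22 = 4194304
Usable = total - 2 (network and broadcast)
Usable hosts: 4194302


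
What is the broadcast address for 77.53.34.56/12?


Network: 77.48.0.0/12
Host bits = 20
Set all host bits to 1:
Broadcast: 77.63.255.255


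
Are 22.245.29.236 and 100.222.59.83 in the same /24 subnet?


Mask: 255.255.255.0
22.245.29.236 AND mask = 22.245.29.0
100.222.59.83 AND mask = 100.222.59.0
No, different subnets (22.245.29.0 vs 100.222.59.0)


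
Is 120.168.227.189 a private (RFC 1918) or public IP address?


RFC 1918 private ranges:
  10.0.0.0/8 (10.0.0.0 - 10.255.255.255)
  172.16.0.0/12 (172.16.0.0 - 172.31.255.255)
  192.168.0.0/16 (192.168.0.0 - 192.168.255.255)
Public (not in any RFC 1918 range)


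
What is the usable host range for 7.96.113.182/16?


Network: 7.96.0.0
Broadcast: 7.96.255.255
First usable = network + 1
Last usable = broadcast - 1
Range: 7.96.0.1 to 7.96.255.254


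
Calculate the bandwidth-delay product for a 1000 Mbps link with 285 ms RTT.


BDP = bandwidth * RTT
= 1000 Mbps * 285 ms
= 1000 * 1e6 * 285 / 1000 bits
= 285000000 bits
= 35625000 bytes
= 34790.0391 KB
BDP = 285000000 bits (35625000 bytes)


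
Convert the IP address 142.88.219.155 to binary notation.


142 = 10001110
88 = 01011000
219 = 11011011
155 = 10011011
Binary: 10001110.01011000.11011011.10011011


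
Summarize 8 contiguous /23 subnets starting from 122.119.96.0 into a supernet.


Original prefix: /23
Number of subnets: 8 = 2^3
New prefix = 23 - 3 = 20
Supernet: 122.119.96.0/20


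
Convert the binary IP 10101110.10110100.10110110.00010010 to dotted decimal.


10101110 = 174
10110100 = 180
10110110 = 182
00010010 = 18
IP: 174.180.182.18


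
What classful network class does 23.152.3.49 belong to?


First octet: 23
Binary: 00010111
0xxxxxxx -> Class A (1-126)
Class A, default mask 255.0.0.0 (/8)


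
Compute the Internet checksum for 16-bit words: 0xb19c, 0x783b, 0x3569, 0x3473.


Sum all words (with carry folding):
+ 0xb19c = 0xb19c
+ 0x783b = 0x29d8
+ 0x3569 = 0x5f41
+ 0x3473 = 0x93b4
One's complement: ~0x93b4
Checksum = 0x6c4b


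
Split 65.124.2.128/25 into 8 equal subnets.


New prefix = 25 + 3 = 28
Each subnet has 16 addresses
  65.124.2.128/28
  65.124.2.144/28
  65.124.2.160/28
  65.124.2.176/28
  65.124.2.192/28
  65.124.2.208/28
  65.124.2.224/28
  65.124.2.240/28
Subnets: 65.124.2.128/28, 65.124.2.144/28, 65.124.2.160/28, 65.124.2.176/28, 65.124.2.192/28, 65.124.2.208/28, 65.124.2.224/28, 65.124.2.240/28


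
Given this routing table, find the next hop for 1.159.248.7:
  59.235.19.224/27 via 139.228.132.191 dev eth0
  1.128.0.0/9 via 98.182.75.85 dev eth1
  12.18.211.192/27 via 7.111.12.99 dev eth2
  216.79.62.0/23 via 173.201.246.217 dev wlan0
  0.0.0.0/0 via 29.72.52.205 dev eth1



Longest prefix match for 1.159.248.7:
  /27 59.235.19.224: no
  /9 1.128.0.0: MATCH
  /27 12.18.211.192: no
  /23 216.79.62.0: no
  /0 0.0.0.0: MATCH
Selected: next-hop 98.182.75.85 via eth1 (matched /9)


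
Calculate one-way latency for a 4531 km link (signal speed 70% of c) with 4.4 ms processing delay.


Speed = 0.7 * 3e5 km/s = 210000 km/s
Propagation delay = 4531 / 210000 = 0.0216 s = 21.5762 ms
Processing delay = 4.4 ms
Total one-way latency = 25.9762 ms


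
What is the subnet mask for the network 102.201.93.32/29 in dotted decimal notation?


/29 means 29 network bits, 3 host bits
Binary: 11111111111111111111111111111000
Mask: 255.255.255.248


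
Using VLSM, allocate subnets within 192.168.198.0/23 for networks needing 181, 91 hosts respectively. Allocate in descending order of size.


181 hosts -> /24 (254 usable): 192.168.198.0/24
91 hosts -> /25 (126 usable): 192.168.199.0/25
Allocation: 192.168.198.0/24 (181 hosts, 254 usable); 192.168.199.0/25 (91 hosts, 126 usable)


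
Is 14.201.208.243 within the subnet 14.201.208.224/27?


Subnet network: 14.201.208.224
Test IP AND mask: 14.201.208.224
Yes, 14.201.208.243 is in 14.201.208.224/27


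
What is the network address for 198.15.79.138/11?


IP:   11000110.00001111.01001111.10001010
Mask: 11111111.11100000.00000000.00000000
AND operation:
Net:  11000110.00000000.00000000.00000000
Network: 198.0.0.0/11


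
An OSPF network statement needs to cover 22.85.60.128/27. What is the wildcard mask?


Subnet mask: 255.255.255.224
Wildcard = 255.255.255.255 - subnet mask
255 - 255 = 0
255 - 255 = 0
255 - 255 = 0
255 - 224 = 31
Wildcard: 0.0.0.31


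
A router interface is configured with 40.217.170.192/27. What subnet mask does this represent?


/27 means 27 network bits, 5 host bits
Binary: 11111111111111111111111111100000
Mask: 255.255.255.224


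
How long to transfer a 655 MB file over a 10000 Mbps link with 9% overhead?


Effective throughput = 10000 * (1 - 9/100) = 9100 Mbps
File size in Mb = 655 * 8 = 5240 Mb
Time = 5240 / 9100
Time = 0.5758 seconds


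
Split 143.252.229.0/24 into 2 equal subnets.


New prefix = 24 + 1 = 25
Each subnet has 128 addresses
  143.252.229.0/25
  143.252.229.128/25
Subnets: 143.252.229.0/25, 143.252.229.128/25


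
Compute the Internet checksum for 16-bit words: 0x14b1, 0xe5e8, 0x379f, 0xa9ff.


Sum all words (with carry folding):
+ 0x14b1 = 0x14b1
+ 0xe5e8 = 0xfa99
+ 0x379f = 0x3239
+ 0xa9ff = 0xdc38
One's complement: ~0xdc38
Checksum = 0x23c7


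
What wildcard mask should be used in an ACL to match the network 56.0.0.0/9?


Subnet mask: 255.128.0.0
Wildcard = 255.255.255.255 - subnet mask
255 - 255 = 0
255 - 128 = 127
255 - 0 = 255
255 - 0 = 255
Wildcard: 0.127.255.255


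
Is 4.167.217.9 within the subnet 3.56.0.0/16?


Subnet network: 3.56.0.0
Test IP AND mask: 4.167.0.0
No, 4.167.217.9 is not in 3.56.0.0/16


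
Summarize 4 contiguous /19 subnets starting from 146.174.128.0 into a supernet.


Original prefix: /19
Number of subnets: 4 = 2^2
New prefix = 19 - 2 = 17
Supernet: 146.174.128.0/17


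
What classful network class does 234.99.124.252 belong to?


First octet: 234
Binary: 11101010
1110xxxx -> Class D (224-239)
Class D (multicast), default mask N/A


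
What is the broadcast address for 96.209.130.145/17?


Network: 96.209.128.0/17
Host bits = 15
Set all host bits to 1:
Broadcast: 96.209.255.255


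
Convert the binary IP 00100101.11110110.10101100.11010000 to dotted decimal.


00100101 = 37
11110110 = 246
10101100 = 172
11010000 = 208
IP: 37.246.172.208


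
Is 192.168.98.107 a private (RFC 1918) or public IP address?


RFC 1918 private ranges:
  10.0.0.0/8 (10.0.0.0 - 10.255.255.255)
  172.16.0.0/12 (172.16.0.0 - 172.31.255.255)
  192.168.0.0/16 (192.168.0.0 - 192.168.255.255)
Private (in 192.168.0.0/16)


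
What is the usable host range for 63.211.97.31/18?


Network: 63.211.64.0
Broadcast: 63.211.127.255
First usable = network + 1
Last usable = broadcast - 1
Range: 63.211.64.1 to 63.211.127.254


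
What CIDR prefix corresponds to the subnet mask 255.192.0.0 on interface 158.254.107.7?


Binary: 11111111.11000000.00000000.00000000
Count leading 1s
Prefix: /10


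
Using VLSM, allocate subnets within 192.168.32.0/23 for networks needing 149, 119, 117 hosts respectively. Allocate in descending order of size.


149 hosts -> /24 (254 usable): 192.168.32.0/24
119 hosts -> /25 (126 usable): 192.168.33.0/25
117 hosts -> /25 (126 usable): 192.168.33.128/25
Allocation: 192.168.32.0/24 (149 hosts, 254 usable); 192.168.33.0/25 (119 hosts, 126 usable); 192.168.33.128/25 (117 hosts, 126 usable)


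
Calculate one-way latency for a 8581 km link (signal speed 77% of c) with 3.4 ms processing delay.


Speed = 0.77 * 3e5 km/s = 231000 km/s
Propagation delay = 8581 / 231000 = 0.0371 s = 37.1472 ms
Processing delay = 3.4 ms
Total one-way latency = 40.5472 ms


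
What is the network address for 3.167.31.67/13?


IP:   00000011.10100111.00011111.01000011
Mask: 11111111.11111000.00000000.00000000
AND operation:
Net:  00000011.10100000.00000000.00000000
Network: 3.160.0.0/13


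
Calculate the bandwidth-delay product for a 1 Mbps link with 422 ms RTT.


BDP = bandwidth * RTT
= 1 Mbps * 422 ms
= 1 * 1e6 * 422 / 1000 bits
= 422000 bits
= 52750 bytes
= 51.5137 KB
BDP = 422000 bits (52750 bytes)


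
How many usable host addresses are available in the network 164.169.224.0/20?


Host bits = 32 - 20 = 12
Total addresses = 2^12 = 4096
Usable = total - 2 (network and broadcast)
Usable hosts: 4094


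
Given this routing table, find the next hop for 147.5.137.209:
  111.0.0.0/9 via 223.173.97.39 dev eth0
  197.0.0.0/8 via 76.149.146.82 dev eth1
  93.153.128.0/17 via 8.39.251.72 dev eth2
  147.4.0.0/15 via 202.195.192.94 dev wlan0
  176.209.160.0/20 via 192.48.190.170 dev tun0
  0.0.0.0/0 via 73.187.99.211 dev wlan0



Longest prefix match for 147.5.137.209:
  /9 111.0.0.0: no
  /8 197.0.0.0: no
  /17 93.153.128.0: no
  /15 147.4.0.0: MATCH
  /20 176.209.160.0: no
  /0 0.0.0.0: MATCH
Selected: next-hop 202.195.192.94 via wlan0 (matched /15)


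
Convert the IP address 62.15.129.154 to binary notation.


62 = 00111110
15 = 00001111
129 = 10000001
154 = 10011010
Binary: 00111110.00001111.10000001.10011010


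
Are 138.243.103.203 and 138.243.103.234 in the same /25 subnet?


Mask: 255.255.255.128
138.243.103.203 AND mask = 138.243.103.128
138.243.103.234 AND mask = 138.243.103.128
Yes, same subnet (138.243.103.128)


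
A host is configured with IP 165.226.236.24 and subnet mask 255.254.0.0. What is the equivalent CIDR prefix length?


Binary: 11111111.11111110.00000000.00000000
Count leading 1s
Prefix: /15


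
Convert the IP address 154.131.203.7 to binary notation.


154 = 10011010
131 = 10000011
203 = 11001011
7 = 00000111
Binary: 10011010.10000011.11001011.00000111


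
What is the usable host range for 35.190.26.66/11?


Network: 35.160.0.0
Broadcast: 35.191.255.255
First usable = network + 1
Last usable = broadcast - 1
Range: 35.160.0.1 to 35.191.255.254


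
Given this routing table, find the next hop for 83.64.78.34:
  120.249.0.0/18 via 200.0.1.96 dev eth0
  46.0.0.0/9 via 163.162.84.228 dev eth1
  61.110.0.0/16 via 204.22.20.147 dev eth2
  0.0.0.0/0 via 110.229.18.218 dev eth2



Longest prefix match for 83.64.78.34:
  /18 120.249.0.0: no
  /9 46.0.0.0: no
  /16 61.110.0.0: no
  /0 0.0.0.0: MATCH
Selected: next-hop 110.229.18.218 via eth2 (matched /0)


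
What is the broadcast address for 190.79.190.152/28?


Network: 190.79.190.144/28
Host bits = 4
Set all host bits to 1:
Broadcast: 190.79.190.159


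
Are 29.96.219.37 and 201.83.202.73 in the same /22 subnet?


Mask: 255.255.252.0
29.96.219.37 AND mask = 29.96.216.0
201.83.202.73 AND mask = 201.83.200.0
No, different subnets (29.96.216.0 vs 201.83.200.0)


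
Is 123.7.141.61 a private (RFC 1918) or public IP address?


RFC 1918 private ranges:
  10.0.0.0/8 (10.0.0.0 - 10.255.255.255)
  172.16.0.0/12 (172.16.0.0 - 172.31.255.255)
  192.168.0.0/16 (192.168.0.0 - 192.168.255.255)
Public (not in any RFC 1918 range)


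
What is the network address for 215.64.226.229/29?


IP:   11010111.01000000.11100010.11100101
Mask: 11111111.11111111.11111111.11111000
AND operation:
Net:  11010111.01000000.11100010.11100000
Network: 215.64.226.224/29


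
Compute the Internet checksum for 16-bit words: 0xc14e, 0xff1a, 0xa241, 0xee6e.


Sum all words (with carry folding):
+ 0xc14e = 0xc14e
+ 0xff1a = 0xc069
+ 0xa241 = 0x62ab
+ 0xee6e = 0x511a
One's complement: ~0x511a
Checksum = 0xaee5


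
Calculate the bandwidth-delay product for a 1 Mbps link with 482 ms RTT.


BDP = bandwidth * RTT
= 1 Mbps * 482 ms
= 1 * 1e6 * 482 / 1000 bits
= 482000 bits
= 60250 bytes
= 58.8379 KB
BDP = 482000 bits (60250 bytes)


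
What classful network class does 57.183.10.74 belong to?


First octet: 57
Binary: 00111001
0xxxxxxx -> Class A (1-126)
Class A, default mask 255.0.0.0 (/8)


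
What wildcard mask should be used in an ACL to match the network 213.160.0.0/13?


Subnet mask: 255.248.0.0
Wildcard = 255.255.255.255 - subnet mask
255 - 255 = 0
255 - 248 = 7
255 - 0 = 255
255 - 0 = 255
Wildcard: 0.7.255.255


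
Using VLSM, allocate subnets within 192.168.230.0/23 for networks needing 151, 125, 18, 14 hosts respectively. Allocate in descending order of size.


151 hosts -> /24 (254 usable): 192.168.230.0/24
125 hosts -> /25 (126 usable): 192.168.231.0/25
18 hosts -> /27 (30 usable): 192.168.231.128/27
14 hosts -> /28 (14 usable): 192.168.231.160/28
Allocation: 192.168.230.0/24 (151 hosts, 254 usable); 192.168.231.0/25 (125 hosts, 126 usable); 192.168.231.128/27 (18 hosts, 30 usable); 192.168.231.160/28 (14 hosts, 14 usable)


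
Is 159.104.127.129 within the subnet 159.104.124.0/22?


Subnet network: 159.104.124.0
Test IP AND mask: 159.104.124.0
Yes, 159.104.127.129 is in 159.104.124.0/22


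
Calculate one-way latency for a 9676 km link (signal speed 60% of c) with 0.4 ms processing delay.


Speed = 0.6 * 3e5 km/s = 180000 km/s
Propagation delay = 9676 / 180000 = 0.0538 s = 53.7556 ms
Processing delay = 0.4 ms
Total one-way latency = 54.1556 ms


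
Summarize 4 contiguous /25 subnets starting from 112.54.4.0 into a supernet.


Original prefix: /25
Number of subnets: 4 = 2^2
New prefix = 25 - 2 = 23
Supernet: 112.54.4.0/23


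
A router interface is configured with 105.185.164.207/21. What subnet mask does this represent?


/21 means 21 network bits, 11 host bits
Binary: 11111111111111111111100000000000
Mask: 255.255.248.0


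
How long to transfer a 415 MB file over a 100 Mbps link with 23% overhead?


Effective throughput = 100 * (1 - 23/100) = 77 Mbps
File size in Mb = 415 * 8 = 3320 Mb
Time = 3320 / 77
Time = 43.1169 seconds


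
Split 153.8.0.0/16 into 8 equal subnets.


New prefix = 16 + 3 = 19
Each subnet has 8192 addresses
  153.8.0.0/19
  153.8.32.0/19
  153.8.64.0/19
  153.8.96.0/19
  153.8.128.0/19
  153.8.160.0/19
  153.8.192.0/19
  153.8.224.0/19
Subnets: 153.8.0.0/19, 153.8.32.0/19, 153.8.64.0/19, 153.8.96.0/19, 153.8.128.0/19, 153.8.160.0/19, 153.8.192.0/19, 153.8.224.0/19


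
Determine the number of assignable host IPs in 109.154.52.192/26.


Host bits = 32 - 26 = 6
Total addresses = 2^6 = 64
Usable = total - 2 (network and broadcast)
Usable hosts: 62


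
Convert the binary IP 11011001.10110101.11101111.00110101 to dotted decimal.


11011001 = 217
10110101 = 181
11101111 = 239
00110101 = 53
IP: 217.181.239.53


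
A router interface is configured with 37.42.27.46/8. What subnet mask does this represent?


/8 means 8 network bits, 24 host bits
Binary: 11111111000000000000000000000000
Mask: 255.0.0.0


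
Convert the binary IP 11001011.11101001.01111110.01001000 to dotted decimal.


11001011 = 203
11101001 = 233
01111110 = 126
01001000 = 72
IP: 203.233.126.72


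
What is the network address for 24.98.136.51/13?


IP:   00011000.01100010.10001000.00110011
Mask: 11111111.11111000.00000000.00000000
AND operation:
Net:  00011000.01100000.00000000.00000000
Network: 24.96.0.0/13


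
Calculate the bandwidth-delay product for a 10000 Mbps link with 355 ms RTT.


BDP = bandwidth * RTT
= 10000 Mbps * 355 ms
= 10000 * 1e6 * 355 / 1000 bits
= 3550000000 bits
= 443750000 bytes
= 433349.6094 KB
BDP = 3550000000 bits (443750000 bytes)


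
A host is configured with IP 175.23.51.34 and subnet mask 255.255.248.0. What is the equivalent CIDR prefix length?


Binary: 11111111.11111111.11111000.00000000
Count leading 1s
Prefix: /21


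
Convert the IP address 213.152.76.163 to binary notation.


213 = 11010101
152 = 10011000
76 = 01001100
163 = 10100011
Binary: 11010101.10011000.01001100.10100011


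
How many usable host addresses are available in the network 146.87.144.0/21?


Host bits = 32 - 21 = 11
Total addresses = 2^11 = 2048
Usable = total - 2 (network and broadcast)
Usable hosts: 2046
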